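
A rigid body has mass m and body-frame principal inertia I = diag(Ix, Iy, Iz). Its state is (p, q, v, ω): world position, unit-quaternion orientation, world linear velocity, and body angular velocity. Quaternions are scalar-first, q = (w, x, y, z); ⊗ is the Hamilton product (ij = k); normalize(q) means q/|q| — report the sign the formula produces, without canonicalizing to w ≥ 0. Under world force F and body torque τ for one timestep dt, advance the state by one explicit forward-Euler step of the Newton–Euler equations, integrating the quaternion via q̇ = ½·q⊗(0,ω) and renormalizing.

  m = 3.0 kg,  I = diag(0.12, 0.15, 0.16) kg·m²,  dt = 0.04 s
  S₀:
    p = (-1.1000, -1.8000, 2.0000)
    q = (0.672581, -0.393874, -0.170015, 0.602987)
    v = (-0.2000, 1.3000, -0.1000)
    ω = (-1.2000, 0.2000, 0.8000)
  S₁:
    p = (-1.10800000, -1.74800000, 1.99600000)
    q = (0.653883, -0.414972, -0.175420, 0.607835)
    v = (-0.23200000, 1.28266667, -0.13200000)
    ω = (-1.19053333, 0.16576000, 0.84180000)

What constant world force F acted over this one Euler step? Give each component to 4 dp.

velocity change Δv = (-0.03200000, -0.01733333, -0.03200000)
m·(v₁−v₀)/dt = (-2.4000, -1.3000, -2.4000)

F = (-2.4000, -1.3000, -2.4000)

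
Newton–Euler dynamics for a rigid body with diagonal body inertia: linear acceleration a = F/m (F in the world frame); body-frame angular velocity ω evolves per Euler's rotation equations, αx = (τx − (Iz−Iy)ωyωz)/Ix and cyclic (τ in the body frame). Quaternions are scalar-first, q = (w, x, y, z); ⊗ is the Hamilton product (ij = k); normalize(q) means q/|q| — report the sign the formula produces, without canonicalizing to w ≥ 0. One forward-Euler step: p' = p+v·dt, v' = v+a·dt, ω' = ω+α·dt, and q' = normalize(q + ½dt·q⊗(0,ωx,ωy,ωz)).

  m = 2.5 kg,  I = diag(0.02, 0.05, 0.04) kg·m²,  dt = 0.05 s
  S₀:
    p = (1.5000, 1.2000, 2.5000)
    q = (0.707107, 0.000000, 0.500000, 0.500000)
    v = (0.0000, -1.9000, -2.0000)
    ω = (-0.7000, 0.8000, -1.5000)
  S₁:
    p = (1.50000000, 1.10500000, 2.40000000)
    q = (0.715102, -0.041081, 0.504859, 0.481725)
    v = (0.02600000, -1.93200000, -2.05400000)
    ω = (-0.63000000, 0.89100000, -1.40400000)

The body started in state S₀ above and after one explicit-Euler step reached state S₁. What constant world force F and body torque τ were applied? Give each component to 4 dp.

F = (1.3000, -1.6000, -2.7000)
τ = (0.0400, 0.0700, 0.0600)

Δv = v₁−v₀ = (0.02600000, -0.03200000, -0.05400000)
F = m·Δv/dt = (1.3000, -1.6000, -2.7000)
Δω = ω₁−ω₀ = (0.07000000, 0.09100000, 0.09600000)
ω₀×(Iω₀) = (0.0120, -0.0210, -0.0168)
applied torque τ = (0.0400, 0.0700, 0.0600)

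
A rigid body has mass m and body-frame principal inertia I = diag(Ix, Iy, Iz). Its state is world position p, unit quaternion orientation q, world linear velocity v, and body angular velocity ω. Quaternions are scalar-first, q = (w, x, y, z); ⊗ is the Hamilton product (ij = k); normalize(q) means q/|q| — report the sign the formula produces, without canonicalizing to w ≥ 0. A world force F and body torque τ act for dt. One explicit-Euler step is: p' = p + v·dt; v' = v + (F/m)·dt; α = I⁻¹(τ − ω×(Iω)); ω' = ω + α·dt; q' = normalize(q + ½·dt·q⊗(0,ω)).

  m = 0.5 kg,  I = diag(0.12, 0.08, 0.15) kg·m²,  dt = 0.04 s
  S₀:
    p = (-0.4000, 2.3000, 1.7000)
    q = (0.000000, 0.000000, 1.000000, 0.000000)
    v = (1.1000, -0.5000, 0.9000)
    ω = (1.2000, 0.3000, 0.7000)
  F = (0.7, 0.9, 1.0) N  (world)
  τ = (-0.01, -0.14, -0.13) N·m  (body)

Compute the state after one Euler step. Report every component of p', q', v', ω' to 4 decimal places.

linear accel F/m = (1.4000, 1.8000, 2.0000)
new position p' = (-0.3560, 2.2800, 1.7360)
v + (F/m)dt = (1.1560, -0.4280, 0.9800)
ω×(Iω) gyroscopic = (0.0147, -0.0252, -0.0144)
α = I⁻¹(τ − ω×Iω) = (-0.2058, -1.4350, -0.7707)
new body rate ω' = (1.1918, 0.2426, 0.6692)
q⊗(0,ω) = (-0.3000000, 0.7000000, 0.0000000, -1.2000000)
q + ½dt·q⊗(0,ω), renormalized = (-0.0060, 0.0140, 0.9996, -0.0240)

p' = (-0.3560, 2.2800, 1.7360)
q' = (-0.0060, 0.0140, 0.9996, -0.0240)
v' = (1.1560, -0.4280, 0.9800)
ω' = (1.1918, 0.2426, 0.6692)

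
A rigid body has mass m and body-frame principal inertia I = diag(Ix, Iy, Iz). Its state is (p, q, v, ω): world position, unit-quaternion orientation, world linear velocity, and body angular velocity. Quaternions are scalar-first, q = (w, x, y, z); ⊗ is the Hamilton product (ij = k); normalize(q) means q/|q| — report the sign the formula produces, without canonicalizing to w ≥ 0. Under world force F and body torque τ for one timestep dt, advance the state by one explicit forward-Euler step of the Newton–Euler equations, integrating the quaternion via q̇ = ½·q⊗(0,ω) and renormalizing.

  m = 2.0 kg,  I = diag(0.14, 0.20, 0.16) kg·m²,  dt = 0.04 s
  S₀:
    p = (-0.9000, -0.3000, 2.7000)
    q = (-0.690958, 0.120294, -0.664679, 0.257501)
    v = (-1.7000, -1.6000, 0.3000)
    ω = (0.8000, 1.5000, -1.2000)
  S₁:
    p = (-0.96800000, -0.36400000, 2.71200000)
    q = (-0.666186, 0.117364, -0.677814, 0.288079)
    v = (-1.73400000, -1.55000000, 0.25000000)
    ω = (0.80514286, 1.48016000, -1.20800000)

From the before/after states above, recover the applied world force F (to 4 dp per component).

F = (-1.7000, 2.5000, -2.5000)

v₁ − v₀ = (-0.03400000, 0.05000000, -0.05000000)
applied force F = (-1.7000, 2.5000, -2.5000)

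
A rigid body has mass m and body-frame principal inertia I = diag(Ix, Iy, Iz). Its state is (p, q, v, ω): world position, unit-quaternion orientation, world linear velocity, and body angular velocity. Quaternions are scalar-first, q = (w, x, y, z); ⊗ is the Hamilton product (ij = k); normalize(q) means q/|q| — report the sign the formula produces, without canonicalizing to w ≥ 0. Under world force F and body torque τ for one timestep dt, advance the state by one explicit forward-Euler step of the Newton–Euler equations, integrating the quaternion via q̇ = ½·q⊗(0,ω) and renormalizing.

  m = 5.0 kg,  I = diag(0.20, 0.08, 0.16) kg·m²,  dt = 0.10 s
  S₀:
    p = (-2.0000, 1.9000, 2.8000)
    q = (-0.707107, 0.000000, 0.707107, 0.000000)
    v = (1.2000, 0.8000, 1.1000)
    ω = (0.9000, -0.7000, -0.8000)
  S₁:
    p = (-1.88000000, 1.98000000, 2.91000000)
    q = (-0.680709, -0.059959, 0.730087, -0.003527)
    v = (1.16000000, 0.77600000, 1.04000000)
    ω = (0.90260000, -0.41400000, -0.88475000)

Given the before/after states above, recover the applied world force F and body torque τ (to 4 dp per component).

F = (-2.0000, -1.2000, -3.0000)
τ = (0.0500, 0.2000, -0.0600)

Δv = v₁−v₀ = (-0.04000000, -0.02400000, -0.06000000)
F = m·Δv/dt = (-2.0000, -1.2000, -3.0000)
ω₁ − ω₀ = (0.00260000, 0.28600000, -0.08475000)
I·α + gyro = (0.0500, 0.2000, -0.0600)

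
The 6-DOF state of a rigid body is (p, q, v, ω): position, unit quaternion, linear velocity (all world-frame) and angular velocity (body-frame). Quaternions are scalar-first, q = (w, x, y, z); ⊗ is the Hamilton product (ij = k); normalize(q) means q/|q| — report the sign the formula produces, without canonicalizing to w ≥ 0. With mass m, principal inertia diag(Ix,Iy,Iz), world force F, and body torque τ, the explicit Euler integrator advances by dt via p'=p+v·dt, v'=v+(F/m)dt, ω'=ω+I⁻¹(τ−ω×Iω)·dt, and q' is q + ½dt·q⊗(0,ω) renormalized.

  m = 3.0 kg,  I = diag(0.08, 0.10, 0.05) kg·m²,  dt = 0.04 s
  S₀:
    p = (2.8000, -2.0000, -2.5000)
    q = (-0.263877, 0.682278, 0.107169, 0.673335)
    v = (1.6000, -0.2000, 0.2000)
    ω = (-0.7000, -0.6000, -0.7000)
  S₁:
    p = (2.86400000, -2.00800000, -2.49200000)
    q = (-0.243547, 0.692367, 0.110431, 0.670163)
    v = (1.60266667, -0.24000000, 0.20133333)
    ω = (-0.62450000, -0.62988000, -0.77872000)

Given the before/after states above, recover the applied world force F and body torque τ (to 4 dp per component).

F = (0.2000, -3.0000, 0.1000)
τ = (0.1300, -0.0600, -0.0900)

Δv = v₁−v₀ = (0.00266667, -0.04000000, 0.00133333)
F = m·Δv/dt = (0.2000, -3.0000, 0.1000)
ω₁ − ω₀ = (0.07550000, -0.02988000, -0.07872000)
ω₀×(Iω₀) = (-0.0210, 0.0147, 0.0084)
τ = I·(Δω/dt) + ω₀×(Iω₀) = (0.1300, -0.0600, -0.0900)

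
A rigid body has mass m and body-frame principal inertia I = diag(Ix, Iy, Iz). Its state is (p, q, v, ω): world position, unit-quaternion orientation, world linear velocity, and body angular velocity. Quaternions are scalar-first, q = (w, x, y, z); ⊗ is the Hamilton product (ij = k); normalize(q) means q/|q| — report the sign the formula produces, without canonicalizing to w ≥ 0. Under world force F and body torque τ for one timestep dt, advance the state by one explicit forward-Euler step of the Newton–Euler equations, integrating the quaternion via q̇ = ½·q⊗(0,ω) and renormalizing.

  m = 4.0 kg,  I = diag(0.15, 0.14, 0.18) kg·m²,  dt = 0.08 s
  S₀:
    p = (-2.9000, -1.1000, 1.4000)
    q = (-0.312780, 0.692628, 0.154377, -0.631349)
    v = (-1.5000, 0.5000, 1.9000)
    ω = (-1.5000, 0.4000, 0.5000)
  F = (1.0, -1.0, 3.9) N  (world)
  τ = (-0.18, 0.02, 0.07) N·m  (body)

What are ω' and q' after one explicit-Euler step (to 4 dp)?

ω' = (-1.6003, 0.3986, 0.5284)
q' = (-0.2605, 0.7230, 0.1730, -0.6160)

gyro term ω×Iω = (0.0080, 0.0225, 0.0060)
(τ − ω×Iω)/I = (-1.2533, -0.0179, 0.3556)
new body rate ω' = (-1.6003, 0.3986, 0.5284)
Hamilton product q⊗(0,ω) = (1.2928657, 0.7988981, 0.4755975, 0.3522267)
q' = normalize(q + ½dt·q⊗(0,ω)) = (-0.2605, 0.7230, 0.1730, -0.6160)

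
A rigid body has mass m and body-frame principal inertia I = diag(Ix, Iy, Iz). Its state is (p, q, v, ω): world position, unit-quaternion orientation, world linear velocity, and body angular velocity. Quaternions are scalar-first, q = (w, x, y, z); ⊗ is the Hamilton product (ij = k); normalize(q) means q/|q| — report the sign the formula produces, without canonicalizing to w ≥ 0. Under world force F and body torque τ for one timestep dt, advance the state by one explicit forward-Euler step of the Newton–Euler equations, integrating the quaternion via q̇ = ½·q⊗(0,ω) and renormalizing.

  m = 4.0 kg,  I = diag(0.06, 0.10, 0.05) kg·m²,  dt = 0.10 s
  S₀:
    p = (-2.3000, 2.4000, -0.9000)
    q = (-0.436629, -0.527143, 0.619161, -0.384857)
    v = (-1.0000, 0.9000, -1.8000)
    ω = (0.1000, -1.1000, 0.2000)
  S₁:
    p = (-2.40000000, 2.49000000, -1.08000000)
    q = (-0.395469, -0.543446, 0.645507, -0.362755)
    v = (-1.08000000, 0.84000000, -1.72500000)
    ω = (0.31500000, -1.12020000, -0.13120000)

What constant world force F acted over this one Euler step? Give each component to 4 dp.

velocity change Δv = (-0.08000000, -0.06000000, 0.07500000)
m·(v₁−v₀)/dt = (-3.2000, -2.4000, 3.0000)

F = (-3.2000, -2.4000, 3.0000)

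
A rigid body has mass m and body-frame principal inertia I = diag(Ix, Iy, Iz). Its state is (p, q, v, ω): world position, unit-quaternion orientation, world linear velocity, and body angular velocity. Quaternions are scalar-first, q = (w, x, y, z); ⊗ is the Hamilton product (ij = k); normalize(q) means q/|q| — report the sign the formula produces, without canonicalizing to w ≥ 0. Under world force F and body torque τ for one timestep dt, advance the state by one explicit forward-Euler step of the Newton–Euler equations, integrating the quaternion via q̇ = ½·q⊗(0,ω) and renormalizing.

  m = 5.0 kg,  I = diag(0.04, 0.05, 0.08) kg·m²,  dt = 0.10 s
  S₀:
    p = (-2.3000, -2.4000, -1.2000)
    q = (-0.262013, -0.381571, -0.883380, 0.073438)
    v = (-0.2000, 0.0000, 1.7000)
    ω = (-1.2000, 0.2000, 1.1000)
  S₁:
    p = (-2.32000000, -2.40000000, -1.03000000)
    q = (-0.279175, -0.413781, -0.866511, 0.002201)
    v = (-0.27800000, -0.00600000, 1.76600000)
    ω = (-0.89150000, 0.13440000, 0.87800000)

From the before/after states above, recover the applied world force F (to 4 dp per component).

F = (-3.9000, -0.3000, 3.3000)

Δv = v₁−v₀ = (-0.07800000, -0.00600000, 0.06600000)
F = m·Δv/dt = (-3.9000, -0.3000, 3.3000)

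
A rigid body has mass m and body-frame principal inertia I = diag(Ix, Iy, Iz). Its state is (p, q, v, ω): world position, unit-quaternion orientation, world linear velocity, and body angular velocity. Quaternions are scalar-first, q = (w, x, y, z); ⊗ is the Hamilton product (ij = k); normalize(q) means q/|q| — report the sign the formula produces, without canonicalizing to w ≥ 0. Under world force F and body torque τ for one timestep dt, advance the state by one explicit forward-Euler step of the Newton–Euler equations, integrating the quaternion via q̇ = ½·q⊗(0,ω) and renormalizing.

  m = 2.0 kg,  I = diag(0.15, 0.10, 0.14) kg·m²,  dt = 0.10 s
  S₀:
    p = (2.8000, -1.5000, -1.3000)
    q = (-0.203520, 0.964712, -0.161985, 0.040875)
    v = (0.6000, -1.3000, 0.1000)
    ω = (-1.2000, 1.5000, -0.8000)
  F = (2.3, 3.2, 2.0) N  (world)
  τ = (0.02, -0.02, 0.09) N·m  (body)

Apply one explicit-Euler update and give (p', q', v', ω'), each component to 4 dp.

p' = (2.8600, -1.6300, -1.2900)
q' = (-0.1311, 0.9751, -0.1404, 0.1111)
v' = (0.7150, -1.1400, 0.2000)
ω' = (-1.1547, 1.4704, -0.8000)

p + v·dt = (2.8600, -1.6300, -1.2900)
v' = v + a·dt = (0.7150, -1.1400, 0.2000)
angular accel α = (0.4533, -0.2960, 0.0000)
new body rate ω' = (-1.1547, 1.4704, -0.8000)
2q̇ = q⊗(0,ω) = (1.4333319, 0.3124995, 0.4174396, 1.4155020)
q + ½dt·q⊗(0,ω), renormalized = (-0.1311, 0.9751, -0.1404, 0.1111)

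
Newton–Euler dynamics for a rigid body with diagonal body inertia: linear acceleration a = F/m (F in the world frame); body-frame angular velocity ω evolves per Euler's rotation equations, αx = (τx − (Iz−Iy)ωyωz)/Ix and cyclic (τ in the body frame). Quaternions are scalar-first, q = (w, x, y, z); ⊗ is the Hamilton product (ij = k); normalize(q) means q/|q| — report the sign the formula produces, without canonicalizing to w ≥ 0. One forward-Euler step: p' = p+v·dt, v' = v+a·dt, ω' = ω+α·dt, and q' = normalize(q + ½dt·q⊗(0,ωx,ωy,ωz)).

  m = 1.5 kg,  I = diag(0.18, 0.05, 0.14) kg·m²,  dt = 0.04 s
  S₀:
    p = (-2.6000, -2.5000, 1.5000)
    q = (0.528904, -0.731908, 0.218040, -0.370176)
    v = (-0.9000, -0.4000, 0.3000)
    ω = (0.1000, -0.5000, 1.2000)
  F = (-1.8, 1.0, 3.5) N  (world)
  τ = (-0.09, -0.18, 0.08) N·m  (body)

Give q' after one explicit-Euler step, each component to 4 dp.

Hamilton product q⊗(0,ω) = (0.6264220, 0.1294504, 0.5768200, 0.9788348)
updated quaternion q' = (0.5412, -0.7291, 0.2295, -0.3505)

q' = (0.5412, -0.7291, 0.2295, -0.3505)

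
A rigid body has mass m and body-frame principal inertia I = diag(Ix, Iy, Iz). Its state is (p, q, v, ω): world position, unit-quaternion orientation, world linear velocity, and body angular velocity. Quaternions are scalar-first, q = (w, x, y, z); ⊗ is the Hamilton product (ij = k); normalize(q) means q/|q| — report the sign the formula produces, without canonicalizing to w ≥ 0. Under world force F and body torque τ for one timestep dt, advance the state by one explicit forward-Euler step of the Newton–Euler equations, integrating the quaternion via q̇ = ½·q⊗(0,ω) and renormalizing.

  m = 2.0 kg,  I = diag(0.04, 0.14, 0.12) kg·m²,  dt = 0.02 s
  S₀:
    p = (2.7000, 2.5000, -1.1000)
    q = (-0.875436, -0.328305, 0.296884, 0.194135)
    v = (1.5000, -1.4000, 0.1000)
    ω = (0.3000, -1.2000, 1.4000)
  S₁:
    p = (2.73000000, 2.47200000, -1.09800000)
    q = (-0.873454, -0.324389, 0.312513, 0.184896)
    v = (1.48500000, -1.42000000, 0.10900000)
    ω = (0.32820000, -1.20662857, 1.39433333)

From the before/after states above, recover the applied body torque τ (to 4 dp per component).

Δω = ω₁−ω₀ = (0.02820000, -0.00662857, -0.00566667)
applied torque τ = (0.0900, -0.0800, -0.0700)

τ = (0.0900, -0.0800, -0.0700)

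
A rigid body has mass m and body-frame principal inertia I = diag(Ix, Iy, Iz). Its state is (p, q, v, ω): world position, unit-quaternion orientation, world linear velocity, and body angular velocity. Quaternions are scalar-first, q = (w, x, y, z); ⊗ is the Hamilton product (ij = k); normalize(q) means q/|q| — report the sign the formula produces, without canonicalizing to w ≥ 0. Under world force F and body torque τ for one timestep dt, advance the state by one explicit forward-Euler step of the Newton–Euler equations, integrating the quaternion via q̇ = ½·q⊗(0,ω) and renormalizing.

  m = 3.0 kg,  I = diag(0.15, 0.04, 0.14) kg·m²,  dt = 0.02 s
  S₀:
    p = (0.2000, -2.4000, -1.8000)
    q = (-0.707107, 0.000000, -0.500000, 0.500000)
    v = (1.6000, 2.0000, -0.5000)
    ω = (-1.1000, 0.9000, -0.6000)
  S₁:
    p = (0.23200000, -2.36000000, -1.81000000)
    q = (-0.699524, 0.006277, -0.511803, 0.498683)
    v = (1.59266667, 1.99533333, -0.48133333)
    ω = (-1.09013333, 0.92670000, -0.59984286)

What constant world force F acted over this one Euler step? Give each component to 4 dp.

F = (-1.1000, -0.7000, 2.8000)

Δv = v₁−v₀ = (-0.00733333, -0.00466667, 0.01866667)
m·(v₁−v₀)/dt = (-1.1000, -0.7000, 2.8000)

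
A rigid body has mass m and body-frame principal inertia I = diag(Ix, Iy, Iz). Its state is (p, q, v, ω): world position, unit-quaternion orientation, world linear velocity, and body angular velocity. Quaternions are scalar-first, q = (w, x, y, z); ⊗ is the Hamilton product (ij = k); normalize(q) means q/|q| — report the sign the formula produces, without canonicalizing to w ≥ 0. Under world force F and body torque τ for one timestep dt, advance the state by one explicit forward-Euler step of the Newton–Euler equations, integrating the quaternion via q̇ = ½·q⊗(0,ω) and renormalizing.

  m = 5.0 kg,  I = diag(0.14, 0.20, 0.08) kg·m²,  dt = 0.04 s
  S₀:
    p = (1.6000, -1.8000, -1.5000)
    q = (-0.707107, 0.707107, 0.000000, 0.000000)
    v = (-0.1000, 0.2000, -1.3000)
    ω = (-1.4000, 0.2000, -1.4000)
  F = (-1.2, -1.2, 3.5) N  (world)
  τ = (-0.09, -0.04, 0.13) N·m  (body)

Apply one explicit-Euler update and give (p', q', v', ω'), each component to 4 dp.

p' = (1.5960, -1.7920, -1.5520)
q' = (-0.6868, 0.7263, 0.0170, 0.0226)
v' = (-0.1096, 0.1904, -1.2720)
ω' = (-1.4353, 0.1685, -1.3266)

(τ − ω×Iω)/I = (-0.8829, -0.7880, 1.8350)
ω' = ω + α·dt = (-1.4353, 0.1685, -1.3266)
2q̇ = q⊗(0,ω) = (0.9899498, 0.9899498, 0.8485284, 1.1313712)
q + ½dt·q⊗(0,ω), renormalized = (-0.6868, 0.7263, 0.0170, 0.0226)
a = (-0.2400, -0.2400, 0.7000)
new position p' = (1.5960, -1.7920, -1.5520)
v' = v + a·dt = (-0.1096, 0.1904, -1.2720)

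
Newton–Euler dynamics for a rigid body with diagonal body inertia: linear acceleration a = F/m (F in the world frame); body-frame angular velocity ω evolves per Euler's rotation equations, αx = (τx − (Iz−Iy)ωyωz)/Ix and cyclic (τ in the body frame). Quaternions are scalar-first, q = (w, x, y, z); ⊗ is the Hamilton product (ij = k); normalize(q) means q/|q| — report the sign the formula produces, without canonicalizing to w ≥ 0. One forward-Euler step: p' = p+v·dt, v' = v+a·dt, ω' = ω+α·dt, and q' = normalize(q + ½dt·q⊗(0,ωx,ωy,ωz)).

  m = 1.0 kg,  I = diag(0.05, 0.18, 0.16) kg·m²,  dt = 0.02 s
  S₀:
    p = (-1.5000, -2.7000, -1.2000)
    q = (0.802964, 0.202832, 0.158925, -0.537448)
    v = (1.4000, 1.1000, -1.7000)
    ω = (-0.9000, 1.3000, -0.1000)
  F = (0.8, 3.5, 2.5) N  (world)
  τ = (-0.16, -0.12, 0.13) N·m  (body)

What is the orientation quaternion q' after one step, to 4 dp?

q' = (0.8021, 0.2024, 0.1744, -0.5341)

Hamilton product q⊗(0,ω) = (-0.0777985, -0.0398777, 1.5478396, 0.3264177)
q + ½dt·q⊗(0,ω), renormalized = (0.8021, 0.2024, 0.1744, -0.5341)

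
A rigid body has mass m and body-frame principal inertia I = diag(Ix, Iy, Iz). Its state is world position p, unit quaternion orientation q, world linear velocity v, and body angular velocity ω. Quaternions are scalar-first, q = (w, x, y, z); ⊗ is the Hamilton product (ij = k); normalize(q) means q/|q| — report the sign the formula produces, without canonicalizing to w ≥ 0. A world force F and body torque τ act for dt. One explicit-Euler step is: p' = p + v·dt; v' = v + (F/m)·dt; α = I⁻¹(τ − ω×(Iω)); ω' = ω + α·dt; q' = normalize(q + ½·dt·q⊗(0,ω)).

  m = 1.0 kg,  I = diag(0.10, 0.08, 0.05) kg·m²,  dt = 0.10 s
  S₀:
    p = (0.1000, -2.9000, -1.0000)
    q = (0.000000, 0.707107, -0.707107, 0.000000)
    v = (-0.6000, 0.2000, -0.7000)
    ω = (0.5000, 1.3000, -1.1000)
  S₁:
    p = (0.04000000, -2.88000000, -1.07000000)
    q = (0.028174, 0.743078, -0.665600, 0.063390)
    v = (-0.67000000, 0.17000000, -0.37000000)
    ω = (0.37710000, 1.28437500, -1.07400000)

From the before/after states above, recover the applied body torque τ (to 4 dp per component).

ω₁ − ω₀ = (-0.12290000, -0.01562500, 0.02600000)
τ = I·(Δω/dt) + ω₀×(Iω₀) = (-0.0800, -0.0400, 0.0000)

τ = (-0.0800, -0.0400, 0.0000)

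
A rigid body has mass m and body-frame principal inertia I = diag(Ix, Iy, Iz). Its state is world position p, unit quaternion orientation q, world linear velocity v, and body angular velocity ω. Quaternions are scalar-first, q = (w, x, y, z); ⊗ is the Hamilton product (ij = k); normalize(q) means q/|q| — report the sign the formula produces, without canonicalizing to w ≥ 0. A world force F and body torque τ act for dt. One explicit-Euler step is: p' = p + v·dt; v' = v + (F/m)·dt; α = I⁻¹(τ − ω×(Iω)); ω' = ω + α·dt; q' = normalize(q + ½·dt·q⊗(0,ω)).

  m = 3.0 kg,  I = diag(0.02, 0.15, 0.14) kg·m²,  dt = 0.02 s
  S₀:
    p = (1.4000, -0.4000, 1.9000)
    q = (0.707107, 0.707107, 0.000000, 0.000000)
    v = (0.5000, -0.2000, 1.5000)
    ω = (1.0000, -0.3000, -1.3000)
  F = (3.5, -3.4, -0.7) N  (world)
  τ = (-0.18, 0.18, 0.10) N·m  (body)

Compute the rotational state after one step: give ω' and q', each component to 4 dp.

ω×(Iω) gyroscopic = (-0.0039, 0.1560, -0.0390)
(τ − ω×Iω)/I = (-8.8050, 0.1600, 0.9929)
new body rate ω' = (0.8239, -0.2968, -1.2801)
q⊗(0,ω) = (-0.7071070, 0.7071070, 0.7071070, -1.1313712)
q + ½dt·q⊗(0,ω), renormalized = (0.6999, 0.7141, 0.0071, -0.0113)

ω' = (0.8239, -0.2968, -1.2801)
q' = (0.6999, 0.7141, 0.0071, -0.0113)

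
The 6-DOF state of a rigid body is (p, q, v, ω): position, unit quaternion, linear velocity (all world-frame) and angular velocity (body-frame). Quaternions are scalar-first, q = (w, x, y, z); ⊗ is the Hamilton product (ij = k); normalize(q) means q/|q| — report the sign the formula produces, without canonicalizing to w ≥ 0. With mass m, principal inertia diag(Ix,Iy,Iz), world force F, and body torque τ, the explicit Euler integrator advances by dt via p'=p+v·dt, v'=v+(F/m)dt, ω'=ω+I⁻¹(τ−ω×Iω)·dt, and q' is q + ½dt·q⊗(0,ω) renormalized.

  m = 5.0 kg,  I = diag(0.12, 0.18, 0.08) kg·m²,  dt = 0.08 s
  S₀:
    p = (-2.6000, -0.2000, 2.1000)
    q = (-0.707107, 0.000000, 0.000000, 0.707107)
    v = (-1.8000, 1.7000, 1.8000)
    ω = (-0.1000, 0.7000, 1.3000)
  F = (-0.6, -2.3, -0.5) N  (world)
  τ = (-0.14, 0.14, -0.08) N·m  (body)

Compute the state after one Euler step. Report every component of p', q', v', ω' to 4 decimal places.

p' = (-2.7440, -0.0640, 2.2440)
q' = (-0.7426, -0.0169, -0.0226, 0.6692)
v' = (-1.8096, 1.6632, 1.7920)
ω' = (-0.1327, 0.7645, 1.2242)

new position p' = (-2.7440, -0.0640, 2.2440)
v' = v + a·dt = (-1.8096, 1.6632, 1.7920)
gyro term ω×Iω = (-0.0910, -0.0052, -0.0042)
(τ − ω×Iω)/I = (-0.4083, 0.8067, -0.9475)
ω + α·dt = (-0.1327, 0.7645, 1.2242)
q⊗(0,ω) = (-0.9192391, -0.4242642, -0.5656856, -0.9192391)
updated quaternion q' = (-0.7426, -0.0169, -0.0226, 0.6692)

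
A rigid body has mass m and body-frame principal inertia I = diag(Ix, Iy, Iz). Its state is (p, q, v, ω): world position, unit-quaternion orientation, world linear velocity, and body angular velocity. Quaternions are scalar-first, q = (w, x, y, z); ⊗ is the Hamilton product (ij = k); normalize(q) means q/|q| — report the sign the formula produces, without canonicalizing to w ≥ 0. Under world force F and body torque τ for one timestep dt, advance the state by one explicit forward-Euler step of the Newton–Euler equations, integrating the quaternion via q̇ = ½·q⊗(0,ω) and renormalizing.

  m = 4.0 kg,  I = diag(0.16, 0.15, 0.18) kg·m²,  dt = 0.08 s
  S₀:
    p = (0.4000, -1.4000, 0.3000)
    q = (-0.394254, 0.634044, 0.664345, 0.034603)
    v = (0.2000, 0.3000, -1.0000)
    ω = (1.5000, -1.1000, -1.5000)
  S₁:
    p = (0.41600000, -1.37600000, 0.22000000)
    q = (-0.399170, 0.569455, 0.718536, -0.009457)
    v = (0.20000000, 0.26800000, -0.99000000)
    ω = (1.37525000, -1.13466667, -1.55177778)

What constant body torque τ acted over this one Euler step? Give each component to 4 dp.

rate change Δω = (-0.12475000, -0.03466667, -0.05177778)
ω₀×(Iω₀) = (0.0495, 0.0450, 0.0165)
I·α + gyro = (-0.2000, -0.0200, -0.1000)

τ = (-0.2000, -0.0200, -0.1000)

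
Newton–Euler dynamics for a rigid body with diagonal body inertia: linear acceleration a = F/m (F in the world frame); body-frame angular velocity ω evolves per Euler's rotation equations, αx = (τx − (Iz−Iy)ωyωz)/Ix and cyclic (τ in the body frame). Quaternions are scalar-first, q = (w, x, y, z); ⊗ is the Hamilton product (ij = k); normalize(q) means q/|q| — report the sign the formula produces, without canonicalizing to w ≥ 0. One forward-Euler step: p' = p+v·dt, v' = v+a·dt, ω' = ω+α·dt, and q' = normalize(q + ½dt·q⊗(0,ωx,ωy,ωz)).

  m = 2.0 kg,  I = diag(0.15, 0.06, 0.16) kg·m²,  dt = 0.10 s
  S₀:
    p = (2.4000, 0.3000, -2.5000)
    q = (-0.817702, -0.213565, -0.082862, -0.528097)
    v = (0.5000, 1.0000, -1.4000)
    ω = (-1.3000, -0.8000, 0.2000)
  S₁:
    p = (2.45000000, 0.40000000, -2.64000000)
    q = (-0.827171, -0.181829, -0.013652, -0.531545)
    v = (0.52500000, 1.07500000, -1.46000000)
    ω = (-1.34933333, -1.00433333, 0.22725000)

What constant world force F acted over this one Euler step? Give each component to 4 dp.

F = (0.5000, 1.5000, -1.2000)

Δv = v₁−v₀ = (0.02500000, 0.07500000, -0.06000000)
applied force F = (0.5000, 1.5000, -1.2000)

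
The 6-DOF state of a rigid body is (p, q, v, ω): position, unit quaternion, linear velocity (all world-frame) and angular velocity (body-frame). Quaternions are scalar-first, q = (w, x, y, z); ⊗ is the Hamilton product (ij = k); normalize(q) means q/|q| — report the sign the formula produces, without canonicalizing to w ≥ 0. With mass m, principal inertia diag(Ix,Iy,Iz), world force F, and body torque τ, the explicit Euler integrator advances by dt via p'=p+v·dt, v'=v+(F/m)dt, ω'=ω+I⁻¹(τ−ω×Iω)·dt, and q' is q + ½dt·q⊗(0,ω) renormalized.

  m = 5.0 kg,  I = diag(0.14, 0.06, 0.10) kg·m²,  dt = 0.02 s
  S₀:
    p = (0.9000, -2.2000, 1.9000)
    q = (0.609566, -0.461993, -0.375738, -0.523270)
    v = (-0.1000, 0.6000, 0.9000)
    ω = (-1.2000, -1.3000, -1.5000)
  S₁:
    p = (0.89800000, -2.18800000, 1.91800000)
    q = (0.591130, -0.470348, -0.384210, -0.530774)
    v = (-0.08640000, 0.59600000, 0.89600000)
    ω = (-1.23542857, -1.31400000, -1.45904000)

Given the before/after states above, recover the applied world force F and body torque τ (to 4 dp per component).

rate change Δω = (-0.03542857, -0.01400000, 0.04096000)
I·α + gyro = (-0.1700, 0.0300, 0.0800)
velocity change Δv = (0.01360000, -0.00400000, -0.00400000)
m·(v₁−v₀)/dt = (3.4000, -1.0000, -1.0000)

F = (3.4000, -1.0000, -1.0000)
τ = (-0.1700, 0.0300, 0.0800)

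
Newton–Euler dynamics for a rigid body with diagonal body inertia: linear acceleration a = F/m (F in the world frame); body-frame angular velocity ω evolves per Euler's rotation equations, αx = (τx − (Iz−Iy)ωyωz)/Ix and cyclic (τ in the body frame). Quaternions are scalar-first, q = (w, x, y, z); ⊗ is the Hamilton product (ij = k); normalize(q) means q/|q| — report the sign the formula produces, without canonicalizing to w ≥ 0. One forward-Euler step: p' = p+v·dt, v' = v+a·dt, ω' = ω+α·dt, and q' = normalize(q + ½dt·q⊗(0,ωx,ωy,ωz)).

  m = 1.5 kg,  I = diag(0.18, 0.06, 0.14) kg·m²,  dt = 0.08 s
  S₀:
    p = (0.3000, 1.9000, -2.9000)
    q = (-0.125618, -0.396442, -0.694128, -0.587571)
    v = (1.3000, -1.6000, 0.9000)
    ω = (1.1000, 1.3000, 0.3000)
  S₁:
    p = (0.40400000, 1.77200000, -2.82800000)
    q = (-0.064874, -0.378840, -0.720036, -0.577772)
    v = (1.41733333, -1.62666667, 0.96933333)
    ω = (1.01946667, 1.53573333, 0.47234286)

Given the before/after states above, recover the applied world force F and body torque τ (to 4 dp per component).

Δω = ω₁−ω₀ = (-0.08053333, 0.23573333, 0.17234286)
τ = I·(Δω/dt) + ω₀×(Iω₀) = (-0.1500, 0.1900, 0.1300)
velocity change Δv = (0.11733333, -0.02666667, 0.06933333)
F = m·Δv/dt = (2.2000, -0.5000, 1.3000)

F = (2.2000, -0.5000, 1.3000)
τ = (-0.1500, 0.1900, 0.1300)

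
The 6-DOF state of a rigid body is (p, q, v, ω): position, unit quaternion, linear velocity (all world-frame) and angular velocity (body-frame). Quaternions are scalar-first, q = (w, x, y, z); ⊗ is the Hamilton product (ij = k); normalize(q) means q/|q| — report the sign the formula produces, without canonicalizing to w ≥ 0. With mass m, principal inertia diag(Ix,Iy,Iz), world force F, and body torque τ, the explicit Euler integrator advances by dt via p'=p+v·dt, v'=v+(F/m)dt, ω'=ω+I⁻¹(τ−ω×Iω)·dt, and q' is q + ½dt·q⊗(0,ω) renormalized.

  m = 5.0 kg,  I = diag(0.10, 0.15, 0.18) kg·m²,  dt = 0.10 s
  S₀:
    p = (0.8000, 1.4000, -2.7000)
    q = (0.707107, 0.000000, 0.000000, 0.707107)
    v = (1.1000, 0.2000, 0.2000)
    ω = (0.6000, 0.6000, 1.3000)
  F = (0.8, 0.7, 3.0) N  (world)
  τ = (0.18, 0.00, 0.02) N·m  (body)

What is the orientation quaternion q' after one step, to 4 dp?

Hamilton product q⊗(0,ω) = (-0.9192391, 0.0000000, 0.8485284, 0.9192391)
q' = normalize(q + ½dt·q⊗(0,ω)) = (0.6592, 0.0000, 0.0423, 0.7508)

q' = (0.6592, 0.0000, 0.0423, 0.7508)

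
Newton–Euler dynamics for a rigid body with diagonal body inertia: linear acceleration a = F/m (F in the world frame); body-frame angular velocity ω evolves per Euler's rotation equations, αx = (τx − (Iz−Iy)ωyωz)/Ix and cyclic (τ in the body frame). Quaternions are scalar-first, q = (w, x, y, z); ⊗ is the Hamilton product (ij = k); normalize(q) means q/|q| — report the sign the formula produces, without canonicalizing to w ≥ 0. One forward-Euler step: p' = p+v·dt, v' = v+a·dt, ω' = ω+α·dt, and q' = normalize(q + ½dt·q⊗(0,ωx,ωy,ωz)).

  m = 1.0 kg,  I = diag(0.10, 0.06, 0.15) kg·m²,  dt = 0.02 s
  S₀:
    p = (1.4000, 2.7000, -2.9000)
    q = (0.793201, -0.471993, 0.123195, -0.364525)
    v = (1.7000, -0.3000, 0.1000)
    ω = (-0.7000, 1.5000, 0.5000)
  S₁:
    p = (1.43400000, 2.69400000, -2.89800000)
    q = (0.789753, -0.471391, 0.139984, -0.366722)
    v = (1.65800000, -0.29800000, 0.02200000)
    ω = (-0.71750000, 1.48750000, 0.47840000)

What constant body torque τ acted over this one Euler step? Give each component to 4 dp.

rate change Δω = (-0.01750000, -0.01250000, -0.02160000)
applied torque τ = (-0.0200, -0.0200, -0.1200)

τ = (-0.0200, -0.0200, -0.1200)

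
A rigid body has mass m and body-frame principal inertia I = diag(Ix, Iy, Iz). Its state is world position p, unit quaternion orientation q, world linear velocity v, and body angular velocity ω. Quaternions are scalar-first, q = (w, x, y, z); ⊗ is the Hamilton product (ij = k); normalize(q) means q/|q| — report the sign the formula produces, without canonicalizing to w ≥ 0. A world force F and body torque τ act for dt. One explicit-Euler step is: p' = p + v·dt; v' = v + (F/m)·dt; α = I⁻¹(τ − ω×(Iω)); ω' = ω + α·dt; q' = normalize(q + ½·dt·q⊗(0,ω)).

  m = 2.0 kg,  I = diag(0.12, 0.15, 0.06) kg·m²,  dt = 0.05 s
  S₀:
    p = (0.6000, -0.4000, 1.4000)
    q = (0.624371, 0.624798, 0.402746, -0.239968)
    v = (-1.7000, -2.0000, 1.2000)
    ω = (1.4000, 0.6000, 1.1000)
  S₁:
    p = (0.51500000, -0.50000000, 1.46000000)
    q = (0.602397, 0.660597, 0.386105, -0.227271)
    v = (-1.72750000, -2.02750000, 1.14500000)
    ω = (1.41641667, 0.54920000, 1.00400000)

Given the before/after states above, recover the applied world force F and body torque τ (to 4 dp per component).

F = (-1.1000, -1.1000, -2.2000)
τ = (-0.0200, -0.0600, -0.0900)

Δv = v₁−v₀ = (-0.02750000, -0.02750000, -0.05500000)
m·(v₁−v₀)/dt = (-1.1000, -1.1000, -2.2000)
rate change Δω = (0.01641667, -0.05080000, -0.09600000)
precession coupling = (-0.0594, 0.0924, 0.0252)
applied torque τ = (-0.0200, -0.0600, -0.0900)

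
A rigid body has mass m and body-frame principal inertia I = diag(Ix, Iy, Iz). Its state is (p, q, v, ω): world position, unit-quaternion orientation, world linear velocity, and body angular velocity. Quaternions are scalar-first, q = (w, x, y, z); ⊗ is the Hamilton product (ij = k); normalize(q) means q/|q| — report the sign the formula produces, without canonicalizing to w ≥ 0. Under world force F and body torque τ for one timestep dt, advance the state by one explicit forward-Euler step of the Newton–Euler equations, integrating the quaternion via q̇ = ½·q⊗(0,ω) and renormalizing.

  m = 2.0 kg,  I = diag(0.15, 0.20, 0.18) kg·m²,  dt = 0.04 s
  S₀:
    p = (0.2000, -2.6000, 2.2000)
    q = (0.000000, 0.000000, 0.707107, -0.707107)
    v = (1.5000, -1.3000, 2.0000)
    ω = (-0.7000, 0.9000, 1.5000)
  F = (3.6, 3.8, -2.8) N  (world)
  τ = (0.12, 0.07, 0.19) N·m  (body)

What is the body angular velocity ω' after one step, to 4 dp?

α = I⁻¹(τ − ω×Iω) = (0.9800, 0.1925, 1.2306)
ω' = ω + α·dt = (-0.6608, 0.9077, 1.5492)

ω' = (-0.6608, 0.9077, 1.5492)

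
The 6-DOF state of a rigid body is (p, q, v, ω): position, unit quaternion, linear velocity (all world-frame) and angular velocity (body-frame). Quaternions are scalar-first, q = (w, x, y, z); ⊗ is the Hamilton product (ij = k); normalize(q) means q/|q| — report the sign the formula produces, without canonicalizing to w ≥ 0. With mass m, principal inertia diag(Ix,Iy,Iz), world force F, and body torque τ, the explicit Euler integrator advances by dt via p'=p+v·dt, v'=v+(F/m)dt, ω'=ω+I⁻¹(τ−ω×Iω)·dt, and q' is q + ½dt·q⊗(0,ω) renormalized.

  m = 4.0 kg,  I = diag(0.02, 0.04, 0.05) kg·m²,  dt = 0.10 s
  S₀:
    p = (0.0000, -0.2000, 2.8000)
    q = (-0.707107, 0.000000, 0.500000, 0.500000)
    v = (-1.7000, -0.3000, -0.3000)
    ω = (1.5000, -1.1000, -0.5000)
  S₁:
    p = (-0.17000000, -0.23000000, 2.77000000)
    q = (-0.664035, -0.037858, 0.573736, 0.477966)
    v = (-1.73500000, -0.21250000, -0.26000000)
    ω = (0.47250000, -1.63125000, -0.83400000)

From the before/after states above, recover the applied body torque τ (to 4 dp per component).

τ = (-0.2000, -0.1900, -0.2000)

Δω = ω₁−ω₀ = (-1.02750000, -0.53125000, -0.33400000)
τ = I·(Δω/dt) + ω₀×(Iω₀) = (-0.2000, -0.1900, -0.2000)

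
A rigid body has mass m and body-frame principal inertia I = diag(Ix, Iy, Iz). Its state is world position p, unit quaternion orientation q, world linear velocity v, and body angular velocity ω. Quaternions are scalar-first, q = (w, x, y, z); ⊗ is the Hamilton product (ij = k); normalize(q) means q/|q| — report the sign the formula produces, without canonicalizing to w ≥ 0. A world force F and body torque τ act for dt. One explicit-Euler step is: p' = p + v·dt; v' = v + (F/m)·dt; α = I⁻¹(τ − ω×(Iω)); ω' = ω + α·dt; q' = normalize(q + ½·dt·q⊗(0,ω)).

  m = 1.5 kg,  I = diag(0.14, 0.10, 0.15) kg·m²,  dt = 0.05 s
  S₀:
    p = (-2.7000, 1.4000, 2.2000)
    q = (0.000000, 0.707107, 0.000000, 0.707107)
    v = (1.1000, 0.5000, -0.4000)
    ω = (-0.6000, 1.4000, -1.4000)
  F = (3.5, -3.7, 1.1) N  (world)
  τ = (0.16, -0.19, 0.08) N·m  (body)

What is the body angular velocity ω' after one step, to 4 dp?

ω' = (-0.5079, 1.3092, -1.3845)

ω×(Iω) gyroscopic = (-0.0980, -0.0084, 0.0336)
(τ − ω×Iω)/I = (1.8429, -1.8160, 0.3093)
ω + α·dt = (-0.5079, 1.3092, -1.3845)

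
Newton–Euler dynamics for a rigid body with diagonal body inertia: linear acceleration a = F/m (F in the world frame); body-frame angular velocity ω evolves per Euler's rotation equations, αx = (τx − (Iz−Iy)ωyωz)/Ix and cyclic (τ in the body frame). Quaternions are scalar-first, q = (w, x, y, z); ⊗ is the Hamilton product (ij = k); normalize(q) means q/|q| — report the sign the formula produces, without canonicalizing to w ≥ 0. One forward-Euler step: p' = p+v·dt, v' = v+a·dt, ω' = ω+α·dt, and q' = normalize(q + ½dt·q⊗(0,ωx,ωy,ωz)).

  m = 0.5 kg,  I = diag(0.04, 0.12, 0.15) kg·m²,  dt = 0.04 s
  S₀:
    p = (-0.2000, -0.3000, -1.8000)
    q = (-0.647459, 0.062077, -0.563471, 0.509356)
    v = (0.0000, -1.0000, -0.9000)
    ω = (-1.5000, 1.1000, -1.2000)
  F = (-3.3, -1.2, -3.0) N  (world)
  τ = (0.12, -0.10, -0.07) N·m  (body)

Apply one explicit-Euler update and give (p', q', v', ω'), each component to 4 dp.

p' = (-0.2000, -0.3400, -1.8360)
q' = (-0.6204, 0.0837, -0.5909, 0.5089)
v' = (-0.2640, -1.0960, -1.1400)
ω' = (-1.3404, 1.1327, -1.1835)

α = I⁻¹(τ − ω×Iω) = (3.9900, 0.8167, 0.4133)
ω + α·dt = (-1.3404, 1.1327, -1.1835)
2q̇ = q⊗(0,ω) = (1.3241608, 1.0870621, -1.4017465, 0.0000290)
q' = normalize(q + ½dt·q⊗(0,ω)) = (-0.6204, 0.0837, -0.5909, 0.5089)
p + v·dt = (-0.2000, -0.3400, -1.8360)
v' = v + a·dt = (-0.2640, -1.0960, -1.1400)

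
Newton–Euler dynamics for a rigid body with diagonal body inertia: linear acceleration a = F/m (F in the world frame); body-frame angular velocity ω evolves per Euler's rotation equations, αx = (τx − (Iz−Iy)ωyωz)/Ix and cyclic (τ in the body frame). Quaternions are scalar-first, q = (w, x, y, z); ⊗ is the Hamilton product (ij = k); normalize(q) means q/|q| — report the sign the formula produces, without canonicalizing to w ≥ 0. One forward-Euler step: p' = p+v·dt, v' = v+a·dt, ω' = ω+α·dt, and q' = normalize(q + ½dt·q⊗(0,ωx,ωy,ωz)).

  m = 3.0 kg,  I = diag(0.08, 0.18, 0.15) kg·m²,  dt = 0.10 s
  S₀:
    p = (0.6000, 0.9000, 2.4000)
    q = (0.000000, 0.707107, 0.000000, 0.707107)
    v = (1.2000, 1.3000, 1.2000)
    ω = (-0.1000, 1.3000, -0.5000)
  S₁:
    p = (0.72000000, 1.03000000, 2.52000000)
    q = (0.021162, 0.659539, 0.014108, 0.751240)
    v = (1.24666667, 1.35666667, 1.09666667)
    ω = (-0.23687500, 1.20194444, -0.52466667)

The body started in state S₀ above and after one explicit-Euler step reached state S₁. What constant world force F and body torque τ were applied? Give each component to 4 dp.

rate change Δω = (-0.13687500, -0.09805556, -0.02466667)
ω₀×(Iω₀) = (0.0195, -0.0035, -0.0130)
I·α + gyro = (-0.0900, -0.1800, -0.0500)
Δv = v₁−v₀ = (0.04666667, 0.05666667, -0.10333333)
F = m·Δv/dt = (1.4000, 1.7000, -3.1000)

F = (1.4000, 1.7000, -3.1000)
τ = (-0.0900, -0.1800, -0.0500)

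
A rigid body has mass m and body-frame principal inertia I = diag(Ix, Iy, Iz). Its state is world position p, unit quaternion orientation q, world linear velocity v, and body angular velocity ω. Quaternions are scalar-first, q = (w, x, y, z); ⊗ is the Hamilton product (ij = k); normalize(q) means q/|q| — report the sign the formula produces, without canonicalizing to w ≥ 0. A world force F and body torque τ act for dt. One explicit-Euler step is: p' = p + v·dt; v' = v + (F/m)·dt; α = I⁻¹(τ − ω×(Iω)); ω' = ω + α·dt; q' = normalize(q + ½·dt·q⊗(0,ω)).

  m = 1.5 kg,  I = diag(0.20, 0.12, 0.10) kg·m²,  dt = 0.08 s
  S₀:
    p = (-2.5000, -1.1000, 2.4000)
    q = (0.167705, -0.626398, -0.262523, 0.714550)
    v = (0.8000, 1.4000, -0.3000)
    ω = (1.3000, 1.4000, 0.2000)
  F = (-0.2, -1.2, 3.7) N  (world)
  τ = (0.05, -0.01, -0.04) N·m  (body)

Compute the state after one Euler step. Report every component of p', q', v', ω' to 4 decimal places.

p' = (-2.4360, -0.9880, 2.3760)
q' = (0.2086, -0.6579, -0.2103, 0.6924)
v' = (0.7893, 1.3360, -0.1027)
ω' = (1.3222, 1.3760, 0.2845)

a = (-0.1333, -0.8000, 2.4667)
p + v·dt = (-2.4360, -0.9880, 2.3760)
v + (F/m)dt = (0.7893, 1.3360, -0.1027)
angular accel α = (0.2780, -0.3000, 1.0560)
ω + α·dt = (1.3222, 1.3760, 0.2845)
Hamilton product q⊗(0,ω) = (1.0389396, -0.8348581, 1.2889816, -0.5021363)
updated quaternion q' = (0.2086, -0.6579, -0.2103, 0.6924)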